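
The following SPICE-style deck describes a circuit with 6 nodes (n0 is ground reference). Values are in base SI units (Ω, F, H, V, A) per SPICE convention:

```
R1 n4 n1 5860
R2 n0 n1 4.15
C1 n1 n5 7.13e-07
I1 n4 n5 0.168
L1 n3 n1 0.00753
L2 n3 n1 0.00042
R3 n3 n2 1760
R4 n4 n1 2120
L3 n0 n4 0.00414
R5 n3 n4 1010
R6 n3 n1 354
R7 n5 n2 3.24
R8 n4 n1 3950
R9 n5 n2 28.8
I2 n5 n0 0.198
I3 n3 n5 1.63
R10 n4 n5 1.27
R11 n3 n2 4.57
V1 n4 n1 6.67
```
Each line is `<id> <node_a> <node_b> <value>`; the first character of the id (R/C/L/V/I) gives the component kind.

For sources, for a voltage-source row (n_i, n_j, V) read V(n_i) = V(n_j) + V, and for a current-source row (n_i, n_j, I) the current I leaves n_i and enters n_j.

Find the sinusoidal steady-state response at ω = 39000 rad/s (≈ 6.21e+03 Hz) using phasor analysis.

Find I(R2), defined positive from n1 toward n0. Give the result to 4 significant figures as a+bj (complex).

-0.1989+0.03620j A

MNA unknowns: 5 node voltages V₁..V_5 plus 1 source current (V1)
R1: Y=0.0001706+0.000j on G[4,1]
R2: Y=0.2410+0.000j on G[0,1]
C1: Y=0.000+0.02781j on G[1,5]
I1: z[4]−=0.168, z[5]+=0.168
L1: Y=0.000-0.003405j on G[3,1]
L2: Y=0.000-0.06105j on G[3,1]
R3: Y=0.0005682+0.000j on G[3,2]
R4: Y=0.0004717+0.000j on G[4,1]
L3: Y=0.000-0.006193j on G[0,4]
R5: Y=0.0009901+0.000j on G[3,4]
R6: Y=0.002825+0.000j on G[3,1]
R7: Y=0.3086+0.000j on G[5,2]
R8: Y=0.0002532+0.000j on G[4,1]
R9: Y=0.03472+0.000j on G[5,2]
I2: z[5]−=0.198, z[0]+=0.198
I3: z[3]−=1.63, z[5]+=1.63
R10: Y=0.7874+0.000j on G[4,5]
R11: Y=0.2188+0.000j on G[3,2]
V1: row V4−V1=6.67, i_V1 at 4,1
solve → V1=-0.8256+0.1502j, V2=1.783-1.134j, V3=-4.836-2.270j, V4=5.844+0.1502j, V5=6.013-0.4078j
aux → i_V1=-0.05312-0.4056j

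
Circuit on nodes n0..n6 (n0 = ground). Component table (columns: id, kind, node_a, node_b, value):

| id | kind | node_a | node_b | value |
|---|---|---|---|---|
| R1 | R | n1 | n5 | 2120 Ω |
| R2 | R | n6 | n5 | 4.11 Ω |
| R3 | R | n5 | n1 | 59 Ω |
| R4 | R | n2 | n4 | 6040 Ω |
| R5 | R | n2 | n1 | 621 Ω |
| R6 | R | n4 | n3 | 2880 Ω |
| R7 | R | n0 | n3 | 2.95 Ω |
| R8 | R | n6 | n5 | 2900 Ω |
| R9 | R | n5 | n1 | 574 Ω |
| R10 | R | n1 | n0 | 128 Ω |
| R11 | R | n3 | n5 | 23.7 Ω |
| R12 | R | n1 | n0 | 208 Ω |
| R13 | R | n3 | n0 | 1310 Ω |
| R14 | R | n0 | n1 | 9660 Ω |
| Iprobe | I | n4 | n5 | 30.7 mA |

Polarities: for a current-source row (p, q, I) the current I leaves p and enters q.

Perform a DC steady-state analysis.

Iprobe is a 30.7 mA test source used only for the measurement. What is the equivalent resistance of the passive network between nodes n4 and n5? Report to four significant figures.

R_eq = 2027. Ω

Apply KCL at each of the 6 non-ground nodes and solve the resulting linear system.
Node n1: branches {R1, R3, R5, R9, R10, R12, R14} → V_1 = 0.01212
Node n2: branches {R4, R5} → V_2 = -5.743
Node n3: branches {R6, R7, R11, R13} → V_3 = -0.0004539
Node n4: branches {R4, R6, Iprobe} → V_4 = -61.72
Node n5: branches {R1, R2, R3, R8, R9, R11, Iprobe} → V_5 = 0.5038
Node n6: branches {R2, R8} → V_6 = 0.5038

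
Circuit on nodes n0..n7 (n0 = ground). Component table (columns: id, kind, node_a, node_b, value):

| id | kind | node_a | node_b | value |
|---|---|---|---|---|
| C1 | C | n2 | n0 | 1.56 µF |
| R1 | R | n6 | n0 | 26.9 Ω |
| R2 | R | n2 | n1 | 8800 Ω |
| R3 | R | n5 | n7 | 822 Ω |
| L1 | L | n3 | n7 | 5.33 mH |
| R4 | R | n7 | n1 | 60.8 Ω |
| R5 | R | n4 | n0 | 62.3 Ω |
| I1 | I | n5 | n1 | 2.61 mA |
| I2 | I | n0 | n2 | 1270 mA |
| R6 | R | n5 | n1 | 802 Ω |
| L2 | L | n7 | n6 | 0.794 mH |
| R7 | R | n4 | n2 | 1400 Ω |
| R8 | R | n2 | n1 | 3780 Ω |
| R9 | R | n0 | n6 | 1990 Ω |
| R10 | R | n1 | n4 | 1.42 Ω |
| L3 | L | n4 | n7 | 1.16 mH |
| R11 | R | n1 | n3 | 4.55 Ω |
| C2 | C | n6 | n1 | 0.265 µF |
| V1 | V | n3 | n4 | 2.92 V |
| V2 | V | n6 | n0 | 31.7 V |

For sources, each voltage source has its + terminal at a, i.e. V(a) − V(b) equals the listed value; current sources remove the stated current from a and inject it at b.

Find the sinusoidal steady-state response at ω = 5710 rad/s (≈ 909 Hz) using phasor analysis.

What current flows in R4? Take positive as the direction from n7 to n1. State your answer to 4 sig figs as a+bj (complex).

MNA unknowns: 7 node voltages V₁..V_7 plus 2 source currents (V1, V2)
C1: Y=0.000+0.008908j on G[2,0]
R1: Y=0.03717+0.000j on G[6,0]
R2: Y=0.0001136+0.000j on G[2,1]
R3: Y=0.001217+0.000j on G[5,7]
L1: Y=0.000-0.03286j on G[3,7]
R4: Y=0.01645+0.000j on G[7,1]
R5: Y=0.01605+0.000j on G[4,0]
I1: z[5]−=0.00261, z[1]+=0.00261
I2: z[0]−=1.27, z[2]+=1.27
R6: Y=0.001247+0.000j on G[5,1]
L2: Y=0.000-0.2206j on G[7,6]
R7: Y=0.0007143+0.000j on G[4,2]
R8: Y=0.0002646+0.000j on G[2,1]
R9: Y=0.0005025+0.000j on G[0,6]
R10: Y=0.7042+0.000j on G[1,4]
L3: Y=0.000-0.1510j on G[4,7]
R11: Y=0.2198+0.000j on G[1,3]
C2: Y=0.000+0.001513j on G[6,1]
V1: row V3−V4=2.92, i_V1 at 3,4
V2: row V6−V0=31.7, i_V2 at 6,0
solve → V1=32.26-5.317j, V2=17.06-144.4j, V3=34.50-5.313j, V4=31.58-5.313j, V5=31.07-3.880j, V6=31.70+0.000j, V7=32.01-2.408j
aux → i_V1=-0.3976+0.08108j, i_V2=-1.717-0.06665j

-0.004137+0.04785j A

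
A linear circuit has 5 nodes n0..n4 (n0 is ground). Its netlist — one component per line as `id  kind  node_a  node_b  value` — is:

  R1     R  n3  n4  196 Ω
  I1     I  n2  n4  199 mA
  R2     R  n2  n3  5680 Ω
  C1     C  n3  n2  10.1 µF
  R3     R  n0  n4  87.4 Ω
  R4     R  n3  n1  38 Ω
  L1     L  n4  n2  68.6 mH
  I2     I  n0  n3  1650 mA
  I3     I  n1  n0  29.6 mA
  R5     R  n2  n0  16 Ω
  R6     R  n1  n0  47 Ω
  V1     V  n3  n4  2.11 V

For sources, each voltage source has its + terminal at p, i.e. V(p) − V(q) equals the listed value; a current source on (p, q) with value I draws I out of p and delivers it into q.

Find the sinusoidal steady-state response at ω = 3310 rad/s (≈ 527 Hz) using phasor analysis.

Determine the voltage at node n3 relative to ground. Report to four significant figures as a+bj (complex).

Element admittances at ω=3310 rad/s:
  Y(R1) = 0.005102+0.000j S between n3,n4
  I1: injects 0.199 A into n4 (from n2)
  Y(R2) = 0.0001761+0.000j S between n2,n3
  Y(C1) = 0.000+0.03343j S between n3,n2
  Y(R3) = 0.01144+0.000j S between n0,n4
  Y(R4) = 0.02632+0.000j S between n3,n1
  Y(L1) = 0.000-0.004404j S between n4,n2
  I2: injects 1.65 A into n3 (from n0)
  I3: injects 0.0296 A into n0 (from n1)
  Y(R5) = 0.06250+0.000j S between n2,n0
  Y(R6) = 0.02128+0.000j S between n1,n0
  V1: constraint V(n3)−V(n4) = 2.11
Assemble and solve the 5×5 MNA system:
  V(n1)=18.53-14.58j  V(n2)=13.66+9.788j  V(n3)=34.64-26.36j  V(n4)=32.53-26.36j
  i(V1)=0.003203-0.3847j

34.64-26.36j V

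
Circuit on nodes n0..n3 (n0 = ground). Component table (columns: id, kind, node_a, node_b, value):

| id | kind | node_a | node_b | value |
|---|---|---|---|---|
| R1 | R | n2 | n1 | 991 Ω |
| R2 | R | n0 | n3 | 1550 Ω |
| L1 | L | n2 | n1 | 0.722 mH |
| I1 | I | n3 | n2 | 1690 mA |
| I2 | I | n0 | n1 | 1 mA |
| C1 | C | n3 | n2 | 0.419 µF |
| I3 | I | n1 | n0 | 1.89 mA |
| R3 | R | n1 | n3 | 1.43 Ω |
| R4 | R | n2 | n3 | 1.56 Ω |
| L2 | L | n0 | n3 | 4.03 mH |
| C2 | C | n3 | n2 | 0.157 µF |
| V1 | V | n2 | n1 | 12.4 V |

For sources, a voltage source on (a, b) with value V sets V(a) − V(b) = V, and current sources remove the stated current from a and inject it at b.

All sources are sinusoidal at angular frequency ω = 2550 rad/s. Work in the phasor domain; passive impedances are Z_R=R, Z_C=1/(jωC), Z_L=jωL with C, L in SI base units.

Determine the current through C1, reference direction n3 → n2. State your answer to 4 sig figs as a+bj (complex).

-9.051e-06-0.008259j A

Apply KCL at each of the 3 non-ground nodes and solve the resulting linear system.
Node n1: branches {R1, L1, I2, I3, R3, V1} → V_1 = -4.670-0.01762j
Node n2: branches {R1, L1, I1, C1, R4, C2, V1} → V_2 = 7.730-0.01762j
Node n3: branches {R2, I1, C1, R3, R4, L2, C2} → V_3 = -6.064e-05-0.009146j
Source currents: i(V1)=-3.278+6.729j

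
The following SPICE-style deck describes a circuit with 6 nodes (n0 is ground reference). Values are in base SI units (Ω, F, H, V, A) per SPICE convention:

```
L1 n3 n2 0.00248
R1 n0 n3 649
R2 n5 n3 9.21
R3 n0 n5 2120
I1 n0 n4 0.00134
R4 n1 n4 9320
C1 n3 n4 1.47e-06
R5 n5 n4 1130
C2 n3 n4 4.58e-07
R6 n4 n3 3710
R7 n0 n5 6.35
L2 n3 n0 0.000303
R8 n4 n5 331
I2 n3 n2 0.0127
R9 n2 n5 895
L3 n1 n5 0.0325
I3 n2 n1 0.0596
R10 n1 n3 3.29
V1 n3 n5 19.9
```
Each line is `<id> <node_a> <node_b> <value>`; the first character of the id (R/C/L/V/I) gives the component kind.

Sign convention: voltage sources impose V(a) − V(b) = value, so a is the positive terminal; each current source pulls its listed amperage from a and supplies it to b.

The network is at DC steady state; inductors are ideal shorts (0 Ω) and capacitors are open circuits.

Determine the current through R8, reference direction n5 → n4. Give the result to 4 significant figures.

Element admittances at DC:
  L1: short n3↔n2 (DC inductor)
  Y(R1) = 0.001541 S between n0,n3
  Y(R2) = 0.1086 S between n5,n3
  Y(R3) = 0.0004717 S between n0,n5
  I1: injects 0.00134 A into n4 (from n0)
  Y(R4) = 0.0001073 S between n1,n4
  Y(C1) = 0.000 S between n3,n4
  Y(R5) = 0.0008850 S between n5,n4
  Y(C2) = 0.000 S between n3,n4
  Y(R6) = 0.0002695 S between n4,n3
  Y(R7) = 0.1575 S between n0,n5
  L2: short n3↔n0 (DC inductor)
  Y(R8) = 0.003021 S between n4,n5
  I2: injects 0.0127 A into n2 (from n3)
  Y(R9) = 0.001117 S between n2,n5
  L3: short n1↔n5 (DC inductor)
  I3: injects 0.0596 A into n1 (from n2)
  Y(R10) = 0.3040 S between n1,n3
  V1: constraint V(n3)−V(n5) = 19.9
Assemble and solve the 9×9 MNA system:
  V(n1)=-19.90  V(n2)=0.000  V(n3)=0.000  V(n4)=-18.33  V(n5)=-19.90
  i(L1)=0.06913  i(L2)=3.145  i(L3)=6.108  i(V1)=-11.44

-0.004729 A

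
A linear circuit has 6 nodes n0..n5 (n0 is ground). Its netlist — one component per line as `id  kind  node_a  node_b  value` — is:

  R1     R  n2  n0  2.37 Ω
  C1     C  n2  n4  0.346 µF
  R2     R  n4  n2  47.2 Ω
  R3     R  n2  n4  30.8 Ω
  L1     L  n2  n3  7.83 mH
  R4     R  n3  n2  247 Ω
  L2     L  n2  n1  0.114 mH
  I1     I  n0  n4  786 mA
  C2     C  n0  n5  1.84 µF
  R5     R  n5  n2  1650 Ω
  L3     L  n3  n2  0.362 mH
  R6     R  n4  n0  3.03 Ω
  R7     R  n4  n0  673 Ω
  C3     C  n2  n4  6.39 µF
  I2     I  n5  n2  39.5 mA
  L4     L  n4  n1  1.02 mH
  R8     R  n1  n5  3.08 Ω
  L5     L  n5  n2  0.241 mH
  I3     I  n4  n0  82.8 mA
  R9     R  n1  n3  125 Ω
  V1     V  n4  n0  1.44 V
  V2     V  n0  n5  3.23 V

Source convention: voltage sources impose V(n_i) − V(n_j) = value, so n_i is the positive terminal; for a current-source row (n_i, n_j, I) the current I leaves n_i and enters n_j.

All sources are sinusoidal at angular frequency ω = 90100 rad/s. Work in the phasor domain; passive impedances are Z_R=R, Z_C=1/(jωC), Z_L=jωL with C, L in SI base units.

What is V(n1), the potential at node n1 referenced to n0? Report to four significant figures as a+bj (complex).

-2.336-1.169j V

Element admittances at ω=90100 rad/s:
  Y(R1) = 0.4219+0.000j S between n2,n0
  Y(C1) = 0.000+0.03117j S between n2,n4
  Y(R2) = 0.02119+0.000j S between n4,n2
  Y(R3) = 0.03247+0.000j S between n2,n4
  Y(L1) = 0.000-0.001417j S between n2,n3
  Y(R4) = 0.004049+0.000j S between n3,n2
  Y(L2) = 0.000-0.09736j S between n2,n1
  I1: injects 0.786 A into n4 (from n0)
  Y(C2) = 0.000+0.1658j S between n0,n5
  Y(R5) = 0.0006061+0.000j S between n5,n2
  Y(L3) = 0.000-0.03066j S between n3,n2
  Y(R6) = 0.3300+0.000j S between n4,n0
  Y(R7) = 0.001486+0.000j S between n4,n0
  Y(C3) = 0.000+0.5757j S between n2,n4
  I2: injects 0.0395 A into n2 (from n5)
  Y(L4) = 0.000-0.01088j S between n4,n1
  Y(R8) = 0.3247+0.000j S between n1,n5
  Y(L5) = 0.000-0.04605j S between n5,n2
  I3: injects 0.0828 A into n0 (from n4)
  Y(R9) = 0.008000+0.000j S between n1,n3
  V1: constraint V(n4)−V(n0) = 1.44
  V2: constraint V(n0)−V(n5) = 3.23
Assemble and solve the 7×7 MNA system:
  V(n1)=-2.336-1.169j  V(n2)=1.267+1.366j  V(n3)=1.525+0.3706j  V(n4)=1.440+0.000j  V(n5)=-3.230+0.000j
  i(V1)=-0.6253+0.009348j  i(V2)=-0.3165+0.05029j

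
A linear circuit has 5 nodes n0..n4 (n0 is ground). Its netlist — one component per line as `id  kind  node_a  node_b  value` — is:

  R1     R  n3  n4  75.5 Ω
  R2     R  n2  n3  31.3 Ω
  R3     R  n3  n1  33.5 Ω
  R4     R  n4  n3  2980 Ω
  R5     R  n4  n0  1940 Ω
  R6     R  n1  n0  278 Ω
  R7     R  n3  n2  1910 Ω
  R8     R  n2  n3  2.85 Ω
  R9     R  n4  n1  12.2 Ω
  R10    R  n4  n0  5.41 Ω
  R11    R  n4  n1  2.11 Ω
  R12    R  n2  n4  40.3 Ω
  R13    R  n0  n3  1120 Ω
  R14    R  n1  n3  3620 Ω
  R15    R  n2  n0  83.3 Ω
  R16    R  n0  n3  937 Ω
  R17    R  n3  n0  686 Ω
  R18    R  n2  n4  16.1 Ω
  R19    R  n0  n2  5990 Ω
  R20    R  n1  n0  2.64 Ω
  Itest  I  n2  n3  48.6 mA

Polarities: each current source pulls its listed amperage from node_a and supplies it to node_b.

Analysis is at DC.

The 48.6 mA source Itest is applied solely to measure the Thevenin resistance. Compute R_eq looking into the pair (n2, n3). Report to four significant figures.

Apply KCL at each of the 4 non-ground nodes and solve the resulting linear system.
Node n1: branches {R3, R6, R9, R11, R14, R20} → V_1 = 0.001405
Node n2: branches {R2, R7, R8, R12, R15, R18, R19, Itest} → V_2 = -0.03872
Node n3: branches {R1, R2, R3, R4, R7, R8, R13, R14, R16, R17, Itest} → V_3 = 0.07846
Node n4: branches {R1, R4, R5, R9, R10, R11, R12, R18} → V_4 = -0.001804

R_eq = 2.411 Ω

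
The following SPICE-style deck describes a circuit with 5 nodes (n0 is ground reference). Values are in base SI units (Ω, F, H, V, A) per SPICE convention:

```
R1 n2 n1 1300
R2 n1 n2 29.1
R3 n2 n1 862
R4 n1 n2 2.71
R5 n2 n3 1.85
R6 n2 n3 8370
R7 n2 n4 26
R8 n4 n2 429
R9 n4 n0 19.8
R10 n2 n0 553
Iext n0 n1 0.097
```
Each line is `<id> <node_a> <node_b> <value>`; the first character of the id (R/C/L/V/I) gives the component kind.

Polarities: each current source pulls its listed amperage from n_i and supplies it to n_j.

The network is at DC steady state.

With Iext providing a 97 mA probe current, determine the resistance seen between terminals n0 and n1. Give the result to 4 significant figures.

Apply KCL at each of the 4 non-ground nodes and solve the resulting linear system.
Node n1: branches {R1, R2, R3, R4, Iext} → V_1 = 4.219
Node n2: branches {R1, R2, R3, R4, R5, R6, R7, R8, R10} → V_2 = 3.980
Node n3: branches {R5, R6} → V_3 = 3.980
Node n4: branches {R7, R8, R9} → V_4 = 1.778

R_eq = 43.49 Ω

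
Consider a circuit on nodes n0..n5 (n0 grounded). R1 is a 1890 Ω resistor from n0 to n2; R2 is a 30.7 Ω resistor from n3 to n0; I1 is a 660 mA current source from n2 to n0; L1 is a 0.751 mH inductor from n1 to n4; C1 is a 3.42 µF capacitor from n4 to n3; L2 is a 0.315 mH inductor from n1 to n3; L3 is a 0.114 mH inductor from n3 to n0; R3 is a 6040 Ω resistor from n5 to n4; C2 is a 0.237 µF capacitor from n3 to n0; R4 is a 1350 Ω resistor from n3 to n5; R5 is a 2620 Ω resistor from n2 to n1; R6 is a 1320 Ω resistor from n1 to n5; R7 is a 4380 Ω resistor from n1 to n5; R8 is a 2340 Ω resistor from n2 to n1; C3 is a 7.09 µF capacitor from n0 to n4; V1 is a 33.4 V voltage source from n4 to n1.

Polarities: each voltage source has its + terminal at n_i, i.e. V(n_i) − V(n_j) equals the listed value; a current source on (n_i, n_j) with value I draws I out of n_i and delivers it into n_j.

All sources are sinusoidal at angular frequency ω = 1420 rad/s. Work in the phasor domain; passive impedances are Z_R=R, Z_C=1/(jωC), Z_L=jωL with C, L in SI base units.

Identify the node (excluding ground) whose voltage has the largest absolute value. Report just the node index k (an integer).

2

MNA unknowns: 5 node voltages V₁..V_5 plus 1 source current (V1)
R1: Y=0.0005291+0.000j on G[0,2]
R2: Y=0.03257+0.000j on G[3,0]
I1: z[2]−=0.66, z[0]+=0.66
L1: Y=0.000-0.9377j on G[1,4]
C1: Y=0.000+0.004856j on G[4,3]
L2: Y=0.000-2.236j on G[1,3]
L3: Y=0.000-6.177j on G[3,0]
R3: Y=0.0001656+0.000j on G[5,4]
C2: Y=0.000+0.0003365j on G[3,0]
R4: Y=0.0007407+0.000j on G[3,5]
R5: Y=0.0003817+0.000j on G[2,1]
R6: Y=0.0007576+0.000j on G[1,5]
R7: Y=0.0002283+0.000j on G[1,5]
R8: Y=0.0004274+0.000j on G[2,1]
C3: Y=0.000+0.01007j on G[0,4]
V1: row V4−V1=33.4, i_V1 at 4,1
solve → V1=0.2792-0.2463j, V2=-493.1-0.1489j, V3=0.05454-0.06530j, V4=33.68-0.2463j, V5=3.114-0.1755j
aux → i_V1=-0.008420+30.82j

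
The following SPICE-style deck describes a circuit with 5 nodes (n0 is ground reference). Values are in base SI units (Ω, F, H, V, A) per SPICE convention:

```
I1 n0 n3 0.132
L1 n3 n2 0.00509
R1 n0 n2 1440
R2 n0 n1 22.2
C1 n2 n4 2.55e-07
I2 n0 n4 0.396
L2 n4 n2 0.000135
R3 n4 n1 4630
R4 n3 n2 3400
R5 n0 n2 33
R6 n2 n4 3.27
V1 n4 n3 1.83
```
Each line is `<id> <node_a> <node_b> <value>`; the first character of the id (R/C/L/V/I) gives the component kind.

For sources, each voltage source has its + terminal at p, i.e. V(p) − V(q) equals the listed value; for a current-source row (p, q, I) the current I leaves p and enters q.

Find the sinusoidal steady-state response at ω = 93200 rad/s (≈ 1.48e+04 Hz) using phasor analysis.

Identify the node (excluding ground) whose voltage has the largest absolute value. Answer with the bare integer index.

4

Element admittances at ω=93200 rad/s:
  I1: injects 0.132 A into n3 (from n0)
  Y(L1) = 0.000-0.002108j S between n3,n2
  Y(R1) = 0.0006944+0.000j S between n0,n2
  Y(R2) = 0.04505+0.000j S between n0,n1
  Y(C1) = 0.000+0.02377j S between n2,n4
  I2: injects 0.396 A into n4 (from n0)
  Y(L2) = 0.000-0.07948j S between n4,n2
  Y(R3) = 0.0002160+0.000j S between n4,n1
  Y(R4) = 0.0002941+0.000j S between n3,n2
  Y(R5) = 0.03030+0.000j S between n0,n2
  Y(R6) = 0.3058+0.000j S between n2,n4
  V1: constraint V(n4)−V(n3) = 1.83
Assemble and solve the 5×5 MNA system:
  V(n1)=0.08858+0.001423j  V(n2)=16.90-0.002067j  V(n3)=16.73+0.2981j  V(n4)=18.56+0.2981j
  i(V1)=-0.1314+0.0004531j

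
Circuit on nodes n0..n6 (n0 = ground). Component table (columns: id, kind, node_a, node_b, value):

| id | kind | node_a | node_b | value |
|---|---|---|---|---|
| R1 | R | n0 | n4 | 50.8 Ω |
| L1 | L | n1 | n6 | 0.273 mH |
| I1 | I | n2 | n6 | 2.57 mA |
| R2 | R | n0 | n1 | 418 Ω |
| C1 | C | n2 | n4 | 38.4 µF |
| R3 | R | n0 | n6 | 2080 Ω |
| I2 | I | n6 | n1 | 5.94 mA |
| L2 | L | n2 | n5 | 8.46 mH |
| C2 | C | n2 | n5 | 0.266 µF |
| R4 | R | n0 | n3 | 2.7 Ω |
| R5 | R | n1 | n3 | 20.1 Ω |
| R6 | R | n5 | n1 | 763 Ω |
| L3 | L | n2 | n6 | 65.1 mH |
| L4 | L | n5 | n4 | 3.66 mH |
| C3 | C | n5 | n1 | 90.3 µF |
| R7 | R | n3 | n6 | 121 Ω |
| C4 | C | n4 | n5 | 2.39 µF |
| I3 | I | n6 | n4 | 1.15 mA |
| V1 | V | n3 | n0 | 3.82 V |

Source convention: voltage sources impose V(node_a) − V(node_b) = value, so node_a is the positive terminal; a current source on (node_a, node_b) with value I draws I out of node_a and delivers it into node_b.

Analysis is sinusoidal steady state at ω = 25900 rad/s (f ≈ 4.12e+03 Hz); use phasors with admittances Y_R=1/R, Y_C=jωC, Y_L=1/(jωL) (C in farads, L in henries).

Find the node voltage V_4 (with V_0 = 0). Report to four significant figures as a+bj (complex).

MNA unknowns: 6 node voltages V₁..V_6 plus 1 source current (V1)
R1: Y=0.01969+0.000j on G[0,4]
L1: Y=0.000-0.1414j on G[1,6]
I1: z[2]−=0.00257, z[6]+=0.00257
R2: Y=0.002392+0.000j on G[0,1]
C1: Y=0.000+0.9946j on G[2,4]
R3: Y=0.0004808+0.000j on G[0,6]
I2: z[6]−=0.00594, z[1]+=0.00594
L2: Y=0.000-0.004564j on G[2,5]
C2: Y=0.000+0.006889j on G[2,5]
R4: Y=0.3704+0.000j on G[0,3]
R5: Y=0.04975+0.000j on G[1,3]
R6: Y=0.001311+0.000j on G[5,1]
L3: Y=0.000-0.0005931j on G[2,6]
L4: Y=0.000-0.01055j on G[5,4]
C3: Y=0.000+2.339j on G[5,1]
R7: Y=0.008264+0.000j on G[3,6]
C4: Y=0.000+0.06190j on G[4,5]
I3: z[6]−=0.00115, z[4]+=0.00115
V1: row V3−V0=3.82, i_V1 at 3,0
solve → V1=2.821-0.2443j, V2=2.539+0.7468j, V3=3.820+0.000j, V4=2.538+0.7459j, V5=2.815-0.2221j, V6=2.806-0.2225j
aux → i_V1=-1.473-0.01399j

2.538+0.7459j V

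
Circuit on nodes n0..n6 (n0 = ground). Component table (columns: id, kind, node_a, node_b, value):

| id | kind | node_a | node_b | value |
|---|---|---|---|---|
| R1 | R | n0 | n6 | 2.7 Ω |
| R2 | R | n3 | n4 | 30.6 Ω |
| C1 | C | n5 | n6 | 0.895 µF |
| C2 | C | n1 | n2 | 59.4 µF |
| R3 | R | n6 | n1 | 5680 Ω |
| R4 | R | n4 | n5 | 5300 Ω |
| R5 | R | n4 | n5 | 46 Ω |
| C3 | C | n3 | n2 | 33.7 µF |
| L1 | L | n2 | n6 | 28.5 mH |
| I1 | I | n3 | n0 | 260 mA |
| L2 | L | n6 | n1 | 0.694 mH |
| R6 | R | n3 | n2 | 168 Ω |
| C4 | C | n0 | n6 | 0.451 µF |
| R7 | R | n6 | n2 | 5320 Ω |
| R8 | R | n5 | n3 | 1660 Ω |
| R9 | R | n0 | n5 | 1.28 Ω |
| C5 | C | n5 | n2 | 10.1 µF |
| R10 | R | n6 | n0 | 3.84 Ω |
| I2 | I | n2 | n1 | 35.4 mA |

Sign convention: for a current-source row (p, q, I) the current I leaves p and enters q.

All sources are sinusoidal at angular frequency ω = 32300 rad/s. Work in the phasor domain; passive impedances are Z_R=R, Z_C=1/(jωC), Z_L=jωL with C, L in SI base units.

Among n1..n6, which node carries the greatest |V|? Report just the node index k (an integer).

Apply KCL at each of the 6 non-ground nodes and solve the resulting linear system.
Node n1: branches {C2, R3, L2, I2} → V_1 = -0.5321+0.8956j
Node n2: branches {C2, C3, L1, R6, R7, C5, I2} → V_2 = -0.5181+0.8938j
Node n3: branches {R2, C3, I1, R6, R8} → V_3 = -0.5339+1.131j
Node n4: branches {R2, R4, R5} → V_4 = -0.4742+0.6692j
Node n5: branches {C1, R4, R5, R8, R9, C5} → V_5 = -0.3851-0.01866j
Node n6: branches {R1, C1, R3, L1, L2, C4, R7, R10} → V_6 = 0.06532+0.02160j

3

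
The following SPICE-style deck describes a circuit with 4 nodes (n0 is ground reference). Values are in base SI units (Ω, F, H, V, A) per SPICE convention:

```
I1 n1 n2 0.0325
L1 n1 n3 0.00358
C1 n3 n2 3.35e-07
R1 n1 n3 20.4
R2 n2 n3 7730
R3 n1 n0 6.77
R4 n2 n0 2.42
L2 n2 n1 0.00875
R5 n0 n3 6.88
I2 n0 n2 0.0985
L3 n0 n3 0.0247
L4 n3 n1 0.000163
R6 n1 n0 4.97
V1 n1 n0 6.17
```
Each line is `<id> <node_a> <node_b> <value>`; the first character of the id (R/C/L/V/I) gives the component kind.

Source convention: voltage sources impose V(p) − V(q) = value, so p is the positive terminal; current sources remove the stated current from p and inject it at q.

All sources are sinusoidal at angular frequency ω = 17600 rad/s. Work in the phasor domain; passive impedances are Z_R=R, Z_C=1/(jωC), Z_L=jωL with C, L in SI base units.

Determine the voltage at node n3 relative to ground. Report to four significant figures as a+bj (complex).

MNA unknowns: 3 node voltages V₁..V_3 plus 1 source current (V1)
I1: z[1]−=0.0325, z[2]+=0.0325
L1: Y=0.000-0.01587j on G[1,3]
C1: Y=0.000+0.005896j on G[3,2]
R1: Y=0.04902+0.000j on G[1,3]
R2: Y=0.0001294+0.000j on G[2,3]
R3: Y=0.1477+0.000j on G[1,0]
R4: Y=0.4132+0.000j on G[2,0]
L2: Y=0.000-0.006494j on G[2,1]
R5: Y=0.1453+0.000j on G[0,3]
I2: z[0]−=0.0985, z[2]+=0.0985
L3: Y=0.000-0.002300j on G[0,3]
L4: Y=0.000-0.3486j on G[3,1]
R6: Y=0.2012+0.000j on G[1,0]
V1: row V1−V0=6.17, i_V1 at 1,0
solve → V1=6.170+0.000j, V2=0.3464-0.02323j, V3=5.175-1.950j
aux → i_V1=-2.945+0.3050j

5.175-1.950j V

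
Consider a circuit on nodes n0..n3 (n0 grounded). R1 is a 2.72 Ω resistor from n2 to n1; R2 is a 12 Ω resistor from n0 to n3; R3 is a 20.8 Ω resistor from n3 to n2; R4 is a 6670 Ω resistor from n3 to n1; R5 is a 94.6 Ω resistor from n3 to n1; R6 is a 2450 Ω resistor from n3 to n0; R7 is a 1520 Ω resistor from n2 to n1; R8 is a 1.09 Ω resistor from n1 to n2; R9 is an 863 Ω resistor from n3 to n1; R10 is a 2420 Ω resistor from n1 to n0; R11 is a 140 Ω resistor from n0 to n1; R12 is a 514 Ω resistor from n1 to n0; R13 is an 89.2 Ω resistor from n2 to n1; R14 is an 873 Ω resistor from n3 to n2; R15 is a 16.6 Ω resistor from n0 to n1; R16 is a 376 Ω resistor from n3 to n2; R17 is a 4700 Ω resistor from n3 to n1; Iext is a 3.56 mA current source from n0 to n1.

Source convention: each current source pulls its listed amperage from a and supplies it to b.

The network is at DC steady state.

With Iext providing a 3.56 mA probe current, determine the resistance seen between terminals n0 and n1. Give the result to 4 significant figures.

Element admittances at DC:
  Y(R1) = 0.3676 S between n2,n1
  Y(R2) = 0.08333 S between n0,n3
  Y(R3) = 0.04808 S between n3,n2
  Y(R4) = 0.0001499 S between n3,n1
  Y(R5) = 0.01057 S between n3,n1
  Y(R6) = 0.0004082 S between n3,n0
  Y(R7) = 0.0006579 S between n2,n1
  Y(R8) = 0.9174 S between n1,n2
  Y(R9) = 0.001159 S between n3,n1
  Y(R10) = 0.0004132 S between n1,n0
  Y(R11) = 0.007143 S between n0,n1
  Y(R12) = 0.001946 S between n1,n0
  Y(R13) = 0.01121 S between n2,n1
  Y(R14) = 0.001145 S between n3,n2
  Y(R15) = 0.06024 S between n0,n1
  Y(R16) = 0.002660 S between n3,n2
  Y(R17) = 0.0002128 S between n3,n1
  Iext: injects 0.00356 A into n1 (from n0)
Assemble and solve the 3×3 MNA system:
  V(n1)=0.03379  V(n2)=0.03304  V(n3)=0.01437

R_eq = 9.491 Ω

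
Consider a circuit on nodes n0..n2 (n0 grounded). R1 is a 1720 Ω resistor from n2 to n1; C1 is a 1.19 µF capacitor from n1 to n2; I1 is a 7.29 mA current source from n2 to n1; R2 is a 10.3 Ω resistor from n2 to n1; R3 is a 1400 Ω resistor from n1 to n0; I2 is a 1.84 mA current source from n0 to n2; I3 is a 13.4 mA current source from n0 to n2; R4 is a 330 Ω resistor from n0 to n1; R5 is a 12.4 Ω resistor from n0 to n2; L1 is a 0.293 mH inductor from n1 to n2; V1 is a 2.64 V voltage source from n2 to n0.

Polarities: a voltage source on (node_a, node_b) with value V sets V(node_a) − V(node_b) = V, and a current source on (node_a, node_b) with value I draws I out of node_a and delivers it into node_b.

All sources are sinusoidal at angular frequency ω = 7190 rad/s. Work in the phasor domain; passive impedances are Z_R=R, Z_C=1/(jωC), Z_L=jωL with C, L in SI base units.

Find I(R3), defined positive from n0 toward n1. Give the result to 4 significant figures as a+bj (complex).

Apply KCL at each of the 2 non-ground nodes and solve the resulting linear system.
Node n1: branches {R1, C1, I1, R2, R3, R4, L1} → V_1 = 2.639-0.005317j
Node n2: branches {R1, C1, I1, R2, I2, I3, R5, L1, V1} → V_2 = 2.640+0.000j
Source currents: i(V1)=-0.2075+1.991e-05j

-0.001885+3.798e-06j A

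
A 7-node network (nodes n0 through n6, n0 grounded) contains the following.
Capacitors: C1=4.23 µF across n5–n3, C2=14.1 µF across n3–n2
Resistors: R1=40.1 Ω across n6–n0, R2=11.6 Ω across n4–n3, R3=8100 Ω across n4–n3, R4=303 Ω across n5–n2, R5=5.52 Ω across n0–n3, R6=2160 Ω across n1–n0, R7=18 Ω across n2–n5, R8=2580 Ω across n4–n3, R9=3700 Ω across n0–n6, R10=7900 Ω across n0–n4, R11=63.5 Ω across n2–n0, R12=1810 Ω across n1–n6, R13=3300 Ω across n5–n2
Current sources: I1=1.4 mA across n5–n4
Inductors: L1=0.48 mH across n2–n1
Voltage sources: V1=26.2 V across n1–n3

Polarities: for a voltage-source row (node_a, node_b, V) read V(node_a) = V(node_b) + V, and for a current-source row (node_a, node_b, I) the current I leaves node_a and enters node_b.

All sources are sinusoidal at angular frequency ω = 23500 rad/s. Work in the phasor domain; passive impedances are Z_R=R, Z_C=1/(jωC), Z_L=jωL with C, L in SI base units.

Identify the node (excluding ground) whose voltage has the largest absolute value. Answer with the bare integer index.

1

MNA unknowns: 6 node voltages V₁..V_6 plus 1 source current (V1)
C1: Y=0.000+0.09941j on G[5,3]
R1: Y=0.02494+0.000j on G[6,0]
R2: Y=0.08621+0.000j on G[4,3]
R3: Y=0.0001235+0.000j on G[4,3]
R4: Y=0.003300+0.000j on G[5,2]
R5: Y=0.1812+0.000j on G[0,3]
R6: Y=0.0004630+0.000j on G[1,0]
C2: Y=0.000+0.3314j on G[3,2]
I1: z[5]−=0.0014, z[4]+=0.0014
R7: Y=0.05556+0.000j on G[2,5]
R8: Y=0.0003876+0.000j on G[4,3]
R9: Y=0.0002703+0.000j on G[0,6]
R10: Y=0.0001266+0.000j on G[0,4]
R11: Y=0.01575+0.000j on G[2,0]
R12: Y=0.0005525+0.000j on G[1,6]
R13: Y=0.0003030+0.000j on G[5,2]
L1: Y=0.000-0.08865j on G[2,1]
V1: row V1−V3=26.2, i_V1 at 1,3
solve → V1=26.72+0.1426j, V2=-7.730-1.651j, V3=0.5235+0.1426j, V4=0.5389+0.1424j, V5=-2.430+3.311j, V6=0.5731+0.003059j
aux → i_V1=-0.1858+3.054j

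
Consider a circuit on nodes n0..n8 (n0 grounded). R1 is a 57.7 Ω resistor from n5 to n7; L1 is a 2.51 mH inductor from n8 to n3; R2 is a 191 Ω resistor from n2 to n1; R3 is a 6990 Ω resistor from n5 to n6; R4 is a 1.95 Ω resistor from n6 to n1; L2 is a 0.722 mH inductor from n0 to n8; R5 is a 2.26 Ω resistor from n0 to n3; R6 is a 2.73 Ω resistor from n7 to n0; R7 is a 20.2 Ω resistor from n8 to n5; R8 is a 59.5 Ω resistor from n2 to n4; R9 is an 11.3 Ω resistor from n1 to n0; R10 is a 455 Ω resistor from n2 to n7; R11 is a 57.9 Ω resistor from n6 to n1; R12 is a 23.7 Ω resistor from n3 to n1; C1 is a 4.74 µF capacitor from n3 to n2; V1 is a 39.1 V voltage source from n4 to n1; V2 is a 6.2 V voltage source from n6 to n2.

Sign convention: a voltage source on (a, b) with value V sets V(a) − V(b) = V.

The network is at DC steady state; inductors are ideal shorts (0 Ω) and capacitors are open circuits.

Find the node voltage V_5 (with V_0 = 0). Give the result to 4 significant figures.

-0.003650 V

Apply KCL at each of the 8 non-ground nodes and solve the resulting linear system.
Node n1: branches {R2, R4, R9, R11, R12, V1} → V_1 = 0.07637
Node n2: branches {R2, R8, R10, C1, V2} → V_2 = -4.668
Node n3: branches {L1, R5, R12, C1} → V_3 = 0.000
Node n4: branches {R8, V1} → V_4 = 39.18
Node n5: branches {R1, R3, R7} → V_5 = -0.003650
Node n6: branches {R3, R4, R11, V2} → V_6 = 1.532
Node n7: branches {R1, R6, R10} → V_7 = -0.02675
Node n8: branches {L1, L2, R7} → V_8 = 0.000
Source currents: i(L1)=-0.003222, i(L2)=-0.003042, i(V1)=-0.7369, i(V2)=-0.7719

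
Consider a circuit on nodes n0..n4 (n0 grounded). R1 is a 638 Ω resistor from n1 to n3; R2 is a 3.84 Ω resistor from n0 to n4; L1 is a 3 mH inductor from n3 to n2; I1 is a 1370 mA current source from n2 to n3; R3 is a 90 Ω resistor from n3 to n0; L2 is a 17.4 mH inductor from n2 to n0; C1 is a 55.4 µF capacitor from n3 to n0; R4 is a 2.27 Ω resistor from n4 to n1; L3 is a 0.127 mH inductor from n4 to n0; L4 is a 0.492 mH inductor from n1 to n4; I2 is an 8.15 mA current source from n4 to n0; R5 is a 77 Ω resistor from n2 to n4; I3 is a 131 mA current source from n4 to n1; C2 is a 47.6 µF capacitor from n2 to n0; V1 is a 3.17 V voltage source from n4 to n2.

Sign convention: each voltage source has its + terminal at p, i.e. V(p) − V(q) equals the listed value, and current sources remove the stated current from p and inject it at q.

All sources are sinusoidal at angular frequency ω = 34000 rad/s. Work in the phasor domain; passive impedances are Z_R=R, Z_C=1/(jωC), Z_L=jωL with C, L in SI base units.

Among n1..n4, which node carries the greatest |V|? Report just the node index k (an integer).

Element admittances at ω=34000 rad/s:
  Y(R1) = 0.001567+0.000j S between n1,n3
  Y(R2) = 0.2604+0.000j S between n0,n4
  Y(L1) = 0.000-0.009804j S between n3,n2
  I1: injects 1.37 A into n3 (from n2)
  Y(R3) = 0.01111+0.000j S between n3,n0
  Y(L2) = 0.000-0.001690j S between n2,n0
  Y(C1) = 0.000+1.884j S between n3,n0
  Y(R4) = 0.4405+0.000j S between n4,n1
  Y(L3) = 0.000-0.2316j S between n4,n0
  Y(L4) = 0.000-0.05978j S between n1,n4
  I2: injects 0.00815 A into n0 (from n4)
  Y(R5) = 0.01299+0.000j S between n2,n4
  I3: injects 0.131 A into n1 (from n4)
  Y(C2) = 0.000+1.618j S between n2,n0
  V1: constraint V(n4)−V(n2) = 3.17
Assemble and solve the 5×5 MNA system:
  V(n1)=3.668+1.682j  V(n2)=0.2180+1.653j  V(n3)=0.005293-0.7428j  V(n4)=3.388+1.653j
  i(V1)=-1.320+0.3503j

1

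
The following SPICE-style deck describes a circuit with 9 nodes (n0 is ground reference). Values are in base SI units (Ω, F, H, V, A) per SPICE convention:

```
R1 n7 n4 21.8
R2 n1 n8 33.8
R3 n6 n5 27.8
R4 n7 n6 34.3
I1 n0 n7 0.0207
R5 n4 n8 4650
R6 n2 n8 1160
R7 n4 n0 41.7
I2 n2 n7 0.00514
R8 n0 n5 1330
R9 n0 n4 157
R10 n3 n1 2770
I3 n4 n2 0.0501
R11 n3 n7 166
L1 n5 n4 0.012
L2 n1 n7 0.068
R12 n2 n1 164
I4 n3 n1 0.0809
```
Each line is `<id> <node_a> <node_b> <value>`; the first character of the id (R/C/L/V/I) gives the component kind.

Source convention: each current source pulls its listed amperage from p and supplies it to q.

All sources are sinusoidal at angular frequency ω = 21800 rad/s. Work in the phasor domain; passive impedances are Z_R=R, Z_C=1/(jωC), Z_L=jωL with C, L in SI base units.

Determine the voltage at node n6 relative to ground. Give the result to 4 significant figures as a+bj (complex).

Element admittances at ω=21800 rad/s:
  Y(R1) = 0.04587+0.000j S between n7,n4
  Y(R2) = 0.02959+0.000j S between n1,n8
  Y(R3) = 0.03597+0.000j S between n6,n5
  Y(R4) = 0.02915+0.000j S between n7,n6
  I1: injects 0.0207 A into n7 (from n0)
  Y(R5) = 0.0002151+0.000j S between n4,n8
  Y(R6) = 0.0008621+0.000j S between n2,n8
  Y(R7) = 0.02398+0.000j S between n4,n0
  I2: injects 0.00514 A into n7 (from n2)
  Y(R8) = 0.0007519+0.000j S between n0,n5
  Y(R9) = 0.006369+0.000j S between n0,n4
  Y(R10) = 0.0003610+0.000j S between n3,n1
  I3: injects 0.0501 A into n2 (from n4)
  Y(R11) = 0.006024+0.000j S between n3,n7
  Y(L1) = 0.000-0.003823j S between n5,n4
  Y(L2) = 0.000-0.0006746j S between n1,n7
  Y(R12) = 0.006098+0.000j S between n2,n1
  I4: injects 0.0809 A into n1 (from n3)
Assemble and solve the 8×8 MNA system:
  V(n1)=89.66+106.8j  V(n2)=96.07+106.7j  V(n3)=-5.948+5.657j  V(n4)=0.6397+0.003524j  V(n5)=1.707-0.1422j  V(n6)=1.727-0.2586j  V(n7)=1.752-0.4022j  V(n8)=89.22+106.0j

1.727-0.2586j V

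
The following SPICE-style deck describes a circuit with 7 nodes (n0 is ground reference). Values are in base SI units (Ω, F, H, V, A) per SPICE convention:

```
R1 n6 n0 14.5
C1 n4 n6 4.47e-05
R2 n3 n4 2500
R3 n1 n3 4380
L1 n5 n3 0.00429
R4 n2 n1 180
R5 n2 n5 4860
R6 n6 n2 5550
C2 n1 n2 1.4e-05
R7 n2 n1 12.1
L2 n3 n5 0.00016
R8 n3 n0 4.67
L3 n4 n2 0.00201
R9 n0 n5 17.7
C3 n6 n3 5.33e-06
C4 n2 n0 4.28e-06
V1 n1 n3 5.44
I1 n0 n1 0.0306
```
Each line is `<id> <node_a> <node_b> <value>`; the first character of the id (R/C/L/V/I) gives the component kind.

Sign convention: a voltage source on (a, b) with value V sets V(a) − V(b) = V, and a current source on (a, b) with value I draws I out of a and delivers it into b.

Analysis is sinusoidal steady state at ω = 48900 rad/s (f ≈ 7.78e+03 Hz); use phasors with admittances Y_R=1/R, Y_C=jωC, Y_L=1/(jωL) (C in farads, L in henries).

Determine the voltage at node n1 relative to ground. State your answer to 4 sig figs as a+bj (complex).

4.451-2.186j V

Element admittances at ω=48900 rad/s:
  Y(R1) = 0.06897+0.000j S between n6,n0
  Y(C1) = 0.000+2.186j S between n4,n6
  Y(R2) = 0.0004000+0.000j S between n3,n4
  Y(R3) = 0.0002283+0.000j S between n1,n3
  Y(L1) = 0.000-0.004767j S between n5,n3
  Y(R4) = 0.005556+0.000j S between n2,n1
  Y(R5) = 0.0002058+0.000j S between n2,n5
  Y(R6) = 0.0001802+0.000j S between n6,n2
  Y(C2) = 0.000+0.6846j S between n1,n2
  Y(R7) = 0.08264+0.000j S between n2,n1
  Y(L2) = 0.000-0.1278j S between n3,n5
  Y(R8) = 0.2141+0.000j S between n3,n0
  Y(L3) = 0.000-0.01017j S between n4,n2
  Y(R9) = 0.05650+0.000j S between n0,n5
  Y(C3) = 0.000+0.2606j S between n6,n3
  Y(C4) = 0.000+0.2093j S between n2,n0
  V1: constraint V(n1)−V(n3) = 5.44
  I1: injects 0.0306 A into n1 (from n0)
Assemble and solve the 7×7 MNA system:
  V(n1)=4.451-2.186j  V(n2)=3.412-1.768j  V(n3)=-0.9893-2.186j  V(n4)=-0.5398-2.352j  V(n5)=-1.623-1.487j  V(n6)=-0.5214-2.349j
  i(V1)=-0.3484-0.6740j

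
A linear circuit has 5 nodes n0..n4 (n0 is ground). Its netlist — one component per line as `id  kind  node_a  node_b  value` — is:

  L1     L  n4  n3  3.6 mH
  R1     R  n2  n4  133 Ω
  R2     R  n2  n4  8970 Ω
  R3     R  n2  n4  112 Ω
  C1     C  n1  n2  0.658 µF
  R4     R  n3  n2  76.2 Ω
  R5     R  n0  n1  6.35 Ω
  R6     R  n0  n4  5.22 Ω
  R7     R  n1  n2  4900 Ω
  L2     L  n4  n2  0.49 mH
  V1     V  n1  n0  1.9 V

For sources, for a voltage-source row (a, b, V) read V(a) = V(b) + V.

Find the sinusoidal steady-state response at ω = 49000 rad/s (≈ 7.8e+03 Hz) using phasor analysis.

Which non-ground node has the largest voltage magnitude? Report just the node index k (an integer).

2

MNA unknowns: 4 node voltages V₁..V_4 plus 1 source current (V1)
L1: Y=0.000-0.005669j on G[4,3]
R1: Y=0.007519+0.000j on G[2,4]
R2: Y=0.0001115+0.000j on G[2,4]
R3: Y=0.008929+0.000j on G[2,4]
C1: Y=0.000+0.03224j on G[1,2]
R4: Y=0.01312+0.000j on G[3,2]
R5: Y=0.1575+0.000j on G[0,1]
R6: Y=0.1916+0.000j on G[0,4]
R7: Y=0.0002041+0.000j on G[1,2]
L2: Y=0.000-0.04165j on G[4,2]
V1: row V1−V0=1.9, i_V1 at 1,0
solve → V1=1.900+0.000j, V2=-0.4052+2.349j, V3=-0.9937+1.748j, V4=0.3978+0.3855j
aux → i_V1=-0.3754-0.07384j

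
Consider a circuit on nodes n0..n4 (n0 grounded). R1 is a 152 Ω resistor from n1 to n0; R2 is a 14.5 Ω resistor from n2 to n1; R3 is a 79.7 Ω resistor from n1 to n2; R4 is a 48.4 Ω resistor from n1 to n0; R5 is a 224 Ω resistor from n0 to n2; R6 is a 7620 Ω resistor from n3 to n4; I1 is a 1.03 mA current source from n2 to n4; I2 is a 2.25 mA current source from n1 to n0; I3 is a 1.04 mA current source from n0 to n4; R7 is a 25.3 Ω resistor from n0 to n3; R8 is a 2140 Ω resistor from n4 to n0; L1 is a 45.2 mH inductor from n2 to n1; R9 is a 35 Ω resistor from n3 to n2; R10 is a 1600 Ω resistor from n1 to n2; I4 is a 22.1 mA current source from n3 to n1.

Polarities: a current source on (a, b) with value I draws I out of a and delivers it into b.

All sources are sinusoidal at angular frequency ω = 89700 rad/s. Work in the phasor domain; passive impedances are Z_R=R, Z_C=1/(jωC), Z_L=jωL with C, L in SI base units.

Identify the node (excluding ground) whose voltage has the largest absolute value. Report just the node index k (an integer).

4

Element admittances at ω=89700 rad/s:
  Y(R1) = 0.006579+0.000j S between n1,n0
  Y(R2) = 0.06897+0.000j S between n2,n1
  Y(R3) = 0.01255+0.000j S between n1,n2
  Y(R4) = 0.02066+0.000j S between n1,n0
  Y(R5) = 0.004464+0.000j S between n0,n2
  Y(R6) = 0.0001312+0.000j S between n3,n4
  I1: injects 0.00103 A into n4 (from n2)
  I2: injects 0.00225 A into n0 (from n1)
  I3: injects 0.00104 A into n4 (from n0)
  Y(R7) = 0.03953+0.000j S between n0,n3
  Y(R8) = 0.0004673+0.000j S between n4,n0
  Y(L1) = 0.000-0.0002466j S between n2,n1
  Y(R9) = 0.02857+0.000j S between n3,n2
  Y(R10) = 0.0006250+0.000j S between n1,n2
  I4: injects 0.0221 A into n1 (from n3)
Assemble and solve the 4×4 MNA system:
  V(n1)=0.2684+0.0001746j  V(n2)=0.1158-0.0002258j  V(n3)=-0.2689-9.460e-05j  V(n4)=3.400-2.074e-05j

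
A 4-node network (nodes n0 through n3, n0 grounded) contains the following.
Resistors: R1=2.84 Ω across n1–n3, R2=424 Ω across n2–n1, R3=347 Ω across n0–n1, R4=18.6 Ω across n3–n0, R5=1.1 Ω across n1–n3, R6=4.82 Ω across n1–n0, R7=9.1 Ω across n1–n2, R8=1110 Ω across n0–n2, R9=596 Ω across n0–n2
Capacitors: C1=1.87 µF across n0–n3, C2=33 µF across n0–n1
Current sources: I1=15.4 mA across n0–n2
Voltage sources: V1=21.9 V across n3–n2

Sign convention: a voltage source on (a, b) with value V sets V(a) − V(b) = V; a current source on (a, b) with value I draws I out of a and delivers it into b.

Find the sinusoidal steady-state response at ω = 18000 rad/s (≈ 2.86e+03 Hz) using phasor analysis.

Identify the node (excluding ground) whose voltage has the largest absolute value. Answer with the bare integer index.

2

Element admittances at ω=18000 rad/s:
  Y(R1) = 0.3521+0.000j S between n1,n3
  Y(R2) = 0.002358+0.000j S between n2,n1
  Y(C1) = 0.000+0.03366j S between n0,n3
  Y(C2) = 0.000+0.5940j S between n0,n1
  Y(R3) = 0.002882+0.000j S between n0,n1
  Y(R4) = 0.05376+0.000j S between n3,n0
  Y(R5) = 0.9091+0.000j S between n1,n3
  I1: injects 0.0154 A into n2 (from n0)
  Y(R6) = 0.2075+0.000j S between n1,n0
  Y(R7) = 0.1099+0.000j S between n1,n2
  Y(R8) = 0.0009009+0.000j S between n0,n2
  Y(R9) = 0.001678+0.000j S between n0,n2
  V1: constraint V(n3)−V(n2) = 21.9
Assemble and solve the 4×4 MNA system:
  V(n1)=-0.09431+0.006656j  V(n2)=-20.22-0.03311j  V(n3)=1.678-0.03311j
  i(V1)=-2.327-0.004550j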